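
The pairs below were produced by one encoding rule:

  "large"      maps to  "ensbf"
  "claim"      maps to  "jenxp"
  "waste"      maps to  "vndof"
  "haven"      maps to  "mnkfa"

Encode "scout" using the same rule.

djlzo

l(11)→e(4) and a(0)→n(13) fit y≡11x+13 (mod 26); the inverse of 11 mod 26 is 19. Treating letters as 0–25, the rule is x ↦ 11x + 13 (mod 26).
On scout: s(18)→11·18+13≡3=d; c(2)→11·2+13≡9=j; o(14)→11·14+13≡11=l; u(20)→11·20+13≡25=z; t(19)→11·19+13≡14=o (all mod 26).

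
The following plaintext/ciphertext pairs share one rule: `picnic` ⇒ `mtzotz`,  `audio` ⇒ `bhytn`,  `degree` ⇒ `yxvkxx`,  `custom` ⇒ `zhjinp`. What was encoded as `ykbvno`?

dragon

p(15)→m(12) and i(8)→t(19) fit y≡25x+1 (mod 26); the inverse of 25 mod 26 is 25. Each letter's alphabet position (a=0..z=25) is mapped through 25·x+1 mod 26 — an affine cipher.
Undoing it on ykbvno: y(24)→25·(24−1)≡3=d; k(10)→25·(10−1)≡17=r; b(1)→25·(1−1)≡0=a; v(21)→25·(21−1)≡6=g; n(13)→25·(13−1)≡14=o; o(14)→25·(14−1)≡13=n (all mod 26).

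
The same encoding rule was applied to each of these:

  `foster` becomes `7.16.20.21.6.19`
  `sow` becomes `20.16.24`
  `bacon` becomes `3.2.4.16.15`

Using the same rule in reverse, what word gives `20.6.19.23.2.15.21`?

servant

The number is (letter's place in the alphabet, a=1) + 1.
Undoing it on 20.6.19.23.2.15.21: 20→(20−1)÷1=19=s, 6→(6−1)÷1=5=e, 19→(19−1)÷1=18=r, 23→(23−1)÷1=22=v, 2→(2−1)÷1=1=a, 15→(15−1)÷1=14=n, 21→(21−1)÷1=20=t.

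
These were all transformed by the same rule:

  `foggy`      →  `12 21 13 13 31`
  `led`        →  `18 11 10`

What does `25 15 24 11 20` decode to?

siren

f is letter #6 and maps to 12: an offset of 6. Letters become their 1-based position plus 6 (so a→7, b→8, …).
Undoing it on 25 15 24 11 20: 25→(25−6)÷1=19=s, 15→(15−6)÷1=9=i, 24→(24−6)÷1=18=r, 11→(11−6)÷1=5=e, 20→(20−6)÷1=14=n.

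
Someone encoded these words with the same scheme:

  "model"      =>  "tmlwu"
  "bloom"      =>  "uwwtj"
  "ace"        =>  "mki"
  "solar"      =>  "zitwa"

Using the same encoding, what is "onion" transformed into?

vwqvw

Two steps: reverse the string, then apply a Caesar shift of +8.
Applying it to onion: reverse → noino; then shift: n+8=v, o+8=w, i+8=q, n+8=v, o+8=w.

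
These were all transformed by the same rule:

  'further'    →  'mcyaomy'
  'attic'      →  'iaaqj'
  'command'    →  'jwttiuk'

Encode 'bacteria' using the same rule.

Two shifts are in play — +8 for a/e/i/o/u, +7 for every other letter.
Applying it to bacteria: b(cons)+7=i, a(vowel)+8=i, c(cons)+7=j, t(cons)+7=a, e(vowel)+8=m, r(cons)+7=y, i(vowel)+8=q, a(vowel)+8=i.

iijamyqi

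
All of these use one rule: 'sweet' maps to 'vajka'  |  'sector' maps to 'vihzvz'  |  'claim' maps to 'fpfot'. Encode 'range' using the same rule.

uesml

In sweet: s→v is +3, w→a is +4, e→j is +5, e→k is +6 — the shift increases by 1 each position. Letter i (0-indexed) is shifted by i+3, so successive shifts are 3, 4, 5, ….
Applying it to range: r+3=u, a+4=e, n+5=s, g+6=m, e+7=l.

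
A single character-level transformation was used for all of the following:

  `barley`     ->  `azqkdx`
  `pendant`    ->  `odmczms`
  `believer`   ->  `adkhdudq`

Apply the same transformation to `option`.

Compare letters: b→a is +25, a→z is +25, r→q is +25 — a constant shift. Every letter moves 25 places later in the alphabet, wrapping around z→a.
For option: o+25=n, p+25=o, t+25=s, i+25=h, o+25=n, n+25=m.

noshnm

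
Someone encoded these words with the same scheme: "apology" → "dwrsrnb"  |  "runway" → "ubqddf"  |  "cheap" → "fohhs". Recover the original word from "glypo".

Shifts by position in apology: pos 0: a→d (+3), pos 1: p→w (+7), pos 2: o→r (+3), pos 3: l→s (+7) — repeating every 2. A repeating key of period 2 is used — shifts +3, +7 over and over.
Undoing it on glypo: g−3=d, l−7=e, y−3=v, p−7=i, o−3=l.

devil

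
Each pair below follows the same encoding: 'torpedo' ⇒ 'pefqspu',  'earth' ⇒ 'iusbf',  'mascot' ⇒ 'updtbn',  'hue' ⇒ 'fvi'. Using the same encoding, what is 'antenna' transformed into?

boofuob

The output letters match the input read backwards, each shifted +1: torpedo reversed is odeprot. Two steps: reverse the string, then apply a Caesar shift of +1.
Applying it to antenna: reverse → annetna; then shift: a+1=b, n+1=o, n+1=o, e+1=f, t+1=u, n+1=o, a+1=b.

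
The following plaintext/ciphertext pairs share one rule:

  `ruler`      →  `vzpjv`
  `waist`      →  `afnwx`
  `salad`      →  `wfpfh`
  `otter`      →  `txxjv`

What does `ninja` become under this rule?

The shift depends on letter class: consonant r→v is +4, but vowel u→z is +5. Vowels shift forward by 5 and consonants shift forward by 4.
On ninja: n(cons)+4=r, i(vowel)+5=n, n(cons)+4=r, j(cons)+4=n, a(vowel)+5=f.

rnrnf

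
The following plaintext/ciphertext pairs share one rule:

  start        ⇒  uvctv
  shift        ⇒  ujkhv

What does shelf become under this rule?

ujgnh

Compare letters: s→u is +2, t→v is +2, a→c is +2 — a constant shift. It's a constant shift of +2 (ROT2).
On shelf: s+2=u, h+2=j, e+2=g, l+2=n, f+2=h.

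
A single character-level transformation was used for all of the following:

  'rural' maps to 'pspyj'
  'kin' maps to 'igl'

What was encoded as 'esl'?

Compare letters: r→p is +24, u→s is +24, r→p is +24 — a constant shift. Each letter is shifted forward by 24 in the alphabet (a Caesar shift of +24).
Undoing it on esl: e−24=g, s−24=u, l−24=n.

gun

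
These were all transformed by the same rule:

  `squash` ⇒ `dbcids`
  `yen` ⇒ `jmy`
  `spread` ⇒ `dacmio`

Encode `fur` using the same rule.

The shift depends on letter class: consonant s→d is +11, but vowel u→c is +8. Vowels shift forward by 8 and consonants shift forward by 11.
On fur: f(cons)+11=q, u(vowel)+8=c, r(cons)+11=c.

qcc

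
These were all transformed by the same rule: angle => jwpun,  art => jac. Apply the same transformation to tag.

Every letter moves 9 places later in the alphabet, wrapping around z→a.
On tag: t+9=c, a+9=j, g+9=p.

cjp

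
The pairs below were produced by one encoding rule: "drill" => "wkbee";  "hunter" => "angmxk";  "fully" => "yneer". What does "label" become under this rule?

Compare letters: d→w is +19, r→k is +19, i→b is +19 — a constant shift. Every letter moves 19 places later in the alphabet, wrapping around z→a.
For label: l+19=e, a+19=t, b+19=u, e+19=x, l+19=e.

etuxe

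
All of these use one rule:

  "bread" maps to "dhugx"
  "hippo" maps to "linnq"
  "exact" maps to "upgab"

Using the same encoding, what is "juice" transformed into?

fyiau

b(1)→d(3) and r(17)→h(7) fit y≡23x+6 (mod 26); the inverse of 23 mod 26 is 17. This is an affine cipher: with a=0,…,z=25, each position x becomes (23x+6) mod 26.
On juice: j(9)→23·9+6≡5=f; u(20)→23·20+6≡24=y; i(8)→23·8+6≡8=i; c(2)→23·2+6≡0=a; e(4)→23·4+6≡20=u (all mod 26).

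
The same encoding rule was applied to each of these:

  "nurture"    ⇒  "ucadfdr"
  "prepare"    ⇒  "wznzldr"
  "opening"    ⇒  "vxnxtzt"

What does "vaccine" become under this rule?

cilmtzr

In nurture: n→u is +7, u→c is +8, r→a is +9, t→d is +10 — the shift increases by 1 each position. Each letter shifts forward by (position + 7), i.e. 7, 8, 9, … — the shift grows by one for each successive letter.
Applying it to vaccine: v+7=c, a+8=i, c+9=l, c+10=m, i+11=t, n+12=z, e+13=r.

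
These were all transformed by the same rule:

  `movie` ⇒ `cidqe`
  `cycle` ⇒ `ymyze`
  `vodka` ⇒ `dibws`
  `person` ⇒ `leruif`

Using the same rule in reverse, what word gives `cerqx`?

Treating letters as 0–25, the rule is x ↦ 3x + 18 (mod 26).
Decoding cerqx: c(2)→9·(2−18)≡12=m; e(4)→9·(4−18)≡4=e; r(17)→9·(17−18)≡17=r; q(16)→9·(16−18)≡8=i; x(23)→9·(23−18)≡19=t (all mod 26).

merit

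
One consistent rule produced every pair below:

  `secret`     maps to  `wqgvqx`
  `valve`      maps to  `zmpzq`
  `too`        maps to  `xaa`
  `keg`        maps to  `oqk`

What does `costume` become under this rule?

gawxgqq

Vowels shift forward by 12 and consonants shift forward by 4.
On costume: c(cons)+4=g, o(vowel)+12=a, s(cons)+4=w, t(cons)+4=x, u(vowel)+12=g, m(cons)+4=q, e(vowel)+12=q.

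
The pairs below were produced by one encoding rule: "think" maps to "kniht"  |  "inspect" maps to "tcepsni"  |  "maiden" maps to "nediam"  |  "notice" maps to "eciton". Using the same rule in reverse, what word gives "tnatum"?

It's just the letters in reverse order.
Reversing it on tnatum: then reverse → mutant.

mutant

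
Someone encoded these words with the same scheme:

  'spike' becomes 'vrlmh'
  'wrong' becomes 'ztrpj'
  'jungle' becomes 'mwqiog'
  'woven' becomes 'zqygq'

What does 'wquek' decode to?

torch

Shifts by position in spike: pos 0: s→v (+3), pos 1: p→r (+2), pos 2: i→l (+3), pos 3: k→m (+2) — repeating every 2. The shifts repeat in a cycle of length 2: positions 0,1,… shift by +3, +2, then the pattern repeats.
Reversing it on wquek: w−3=t, q−2=o, u−3=r, e−2=c, k−3=h.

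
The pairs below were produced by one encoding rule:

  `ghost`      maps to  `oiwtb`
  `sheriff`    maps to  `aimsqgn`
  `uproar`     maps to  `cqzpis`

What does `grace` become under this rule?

osidm

The shifts repeat in a cycle of length 2: positions 0,1,… shift by +8, +1, then the pattern repeats.
On grace: g+8=o, r+1=s, a+8=i, c+1=d, e+8=m.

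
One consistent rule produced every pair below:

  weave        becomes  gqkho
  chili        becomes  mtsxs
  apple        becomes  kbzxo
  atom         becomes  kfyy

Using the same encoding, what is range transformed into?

bmxso

Shifts by position in weave: pos 0: w→g (+10), pos 1: e→q (+12), pos 2: a→k (+10), pos 3: v→h (+12) — repeating every 2. A repeating key of period 2 is used — shifts +10, +12 over and over.
For range: r+10=b, a+12=m, n+10=x, g+12=s, e+10=o.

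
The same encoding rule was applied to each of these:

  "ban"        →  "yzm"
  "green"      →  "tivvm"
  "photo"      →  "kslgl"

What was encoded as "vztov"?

eagle

Each pair mirrors across the alphabet (b↔y, a↔z, n↔m): positions sum to 25. Letters are reflected about the middle of the alphabet (position → 25−position): Atbash.
Undoing it on vztov: v↔e, z↔a, t↔g, o↔l, v↔e.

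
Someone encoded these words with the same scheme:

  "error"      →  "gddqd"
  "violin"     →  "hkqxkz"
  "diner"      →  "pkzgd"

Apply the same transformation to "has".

tce

The shift depends on letter class: consonant r→d is +12, but vowel e→g is +2. Two shifts are in play — +2 for a/e/i/o/u, +12 for every other letter.
Applying it to has: h(cons)+12=t, a(vowel)+2=c, s(cons)+12=e.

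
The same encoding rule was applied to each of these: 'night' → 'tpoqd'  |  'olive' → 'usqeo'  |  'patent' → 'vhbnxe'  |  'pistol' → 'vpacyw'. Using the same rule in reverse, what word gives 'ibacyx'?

custom

Letter i (0-indexed) is shifted by i+6, so successive shifts are 6, 7, 8, ….
Undoing it on ibacyx: i−6=c, b−7=u, a−8=s, c−9=t, y−10=o, x−11=m.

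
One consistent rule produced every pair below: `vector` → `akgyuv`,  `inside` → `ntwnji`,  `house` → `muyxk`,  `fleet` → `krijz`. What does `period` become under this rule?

ukvnuh

Shifts by position in vector: pos 0: v→a (+5), pos 1: e→k (+6), pos 2: c→g (+4), pos 3: t→y (+5), pos 4: o→u (+6), pos 5: r→v (+4) — repeating every 3. It's a Vigenère-style cipher with numeric key [5,6,4]: position i shifts by key[i mod 3].
For period: p+5=u, e+6=k, r+4=v, i+5=n, o+6=u, d+4=h.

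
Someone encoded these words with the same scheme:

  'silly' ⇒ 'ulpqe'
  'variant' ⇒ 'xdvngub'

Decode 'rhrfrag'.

penalty

In silly: s→u is +2, i→l is +3, l→p is +4, l→q is +5 — the shift increases by 1 each position. The shift increases by 1 at each position, starting from +2: 2, 3, 4, ….
Undoing it on rhrfrag: r−2=p, h−3=e, r−4=n, f−5=a, r−6=l, a−7=t, g−8=y.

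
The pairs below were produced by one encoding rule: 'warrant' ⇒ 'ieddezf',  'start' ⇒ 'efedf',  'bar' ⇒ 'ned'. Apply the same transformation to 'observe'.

sneidhi

The shift depends on letter class: consonant w→i is +12, but vowel a→e is +4. The rule splits by letter class: vowels +4, consonants +12.
For observe: o(vowel)+4=s, b(cons)+12=n, s(cons)+12=e, e(vowel)+4=i, r(cons)+12=d, v(cons)+12=h, e(vowel)+4=i.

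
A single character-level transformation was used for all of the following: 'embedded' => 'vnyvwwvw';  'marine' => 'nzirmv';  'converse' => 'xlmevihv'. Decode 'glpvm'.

Each pair mirrors across the alphabet (e↔v, m↔n, b↔y): positions sum to 25. Letters are reflected about the middle of the alphabet (position → 25−position): Atbash.
Reversing it on glpvm: g↔t, l↔o, p↔k, v↔e, m↔n.

token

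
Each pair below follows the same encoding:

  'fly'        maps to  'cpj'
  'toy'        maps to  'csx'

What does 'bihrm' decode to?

The output letters match the input read backwards, each shifted +4: fly reversed is ylf. The word is reversed, then every letter is shifted forward by 4.
Decoding bihrm: shift back: b−4=x, i−4=e, h−4=d, r−4=n, m−4=i → xedni; then reverse → index.

index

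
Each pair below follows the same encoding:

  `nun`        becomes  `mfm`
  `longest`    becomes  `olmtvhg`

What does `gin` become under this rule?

Each pair mirrors across the alphabet (n↔m, u↔f, n↔m): positions sum to 25. Letters are reflected about the middle of the alphabet (position → 25−position): Atbash.
For gin: g↔t, i↔r, n↔m.

trm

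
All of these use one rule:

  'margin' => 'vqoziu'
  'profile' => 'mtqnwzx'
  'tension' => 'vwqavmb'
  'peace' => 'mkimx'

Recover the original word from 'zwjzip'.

The output letters match the input read backwards, each shifted +8: margin reversed is nigram. The word is reversed, then every letter is shifted forward by 8.
Undoing it on zwjzip: shift back: z−8=r, w−8=o, j−8=b, z−8=r, i−8=a, p−8=h → robrah; then reverse → harbor.

harbor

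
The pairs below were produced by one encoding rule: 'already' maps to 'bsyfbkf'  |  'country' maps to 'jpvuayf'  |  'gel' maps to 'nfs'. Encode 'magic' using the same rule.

tbnjj

The shift depends on letter class: consonant l→s is +7, but vowel a→b is +1. Two shifts are in play — +1 for a/e/i/o/u, +7 for every other letter.
For magic: m(cons)+7=t, a(vowel)+1=b, g(cons)+7=n, i(vowel)+1=j, c(cons)+7=j.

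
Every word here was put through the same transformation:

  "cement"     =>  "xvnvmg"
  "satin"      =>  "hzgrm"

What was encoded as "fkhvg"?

Each pair mirrors across the alphabet (c↔x, e↔v, m↔n): positions sum to 25. This is the alphabet-reversal cipher (Atbash): a becomes z, b becomes y, etc.
Reversing it on fkhvg: f↔u, k↔p, h↔s, v↔e, g↔t.

upset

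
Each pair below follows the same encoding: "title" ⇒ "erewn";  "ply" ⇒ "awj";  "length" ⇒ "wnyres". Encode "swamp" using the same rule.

dhjxa

The shift depends on letter class: consonant t→e is +11, but vowel i→r is +9. Two shifts are in play — +9 for a/e/i/o/u, +11 for every other letter.
For swamp: s(cons)+11=d, w(cons)+11=h, a(vowel)+9=j, m(cons)+11=x, p(cons)+11=a.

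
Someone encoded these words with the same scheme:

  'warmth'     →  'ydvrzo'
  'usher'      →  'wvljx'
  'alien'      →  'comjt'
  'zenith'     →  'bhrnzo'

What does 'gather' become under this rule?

idxmky

Each letter shifts forward by (position + 2), i.e. 2, 3, 4, … — the shift grows by one for each successive letter.
For gather: g+2=i, a+3=d, t+4=x, h+5=m, e+6=k, r+7=y.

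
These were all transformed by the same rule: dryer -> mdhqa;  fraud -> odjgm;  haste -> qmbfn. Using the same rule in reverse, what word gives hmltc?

Shifts by position in dryer: pos 0: d→m (+9), pos 1: r→d (+12), pos 2: y→h (+9), pos 3: e→q (+12) — repeating every 2. It's a Vigenère-style cipher with numeric key [9,12]: position i shifts by key[i mod 2].
Undoing it on hmltc: h−9=y, m−12=a, l−9=c, t−12=h, c−9=t.

yacht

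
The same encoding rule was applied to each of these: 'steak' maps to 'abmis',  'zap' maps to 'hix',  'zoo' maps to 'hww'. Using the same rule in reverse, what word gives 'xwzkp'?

porch

Compare letters: s→a is +8, t→b is +8, e→m is +8 — a constant shift. This is a Caesar cipher with shift 8.
Undoing it on xwzkp: x−8=p, w−8=o, z−8=r, k−8=c, p−8=h.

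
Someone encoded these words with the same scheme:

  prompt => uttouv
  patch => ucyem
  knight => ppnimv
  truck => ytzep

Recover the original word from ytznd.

truly

The shifts repeat in a cycle of length 2: positions 0,1,… shift by +5, +2, then the pattern repeats.
Decoding ytznd: y−5=t, t−2=r, z−5=u, n−2=l, d−5=y.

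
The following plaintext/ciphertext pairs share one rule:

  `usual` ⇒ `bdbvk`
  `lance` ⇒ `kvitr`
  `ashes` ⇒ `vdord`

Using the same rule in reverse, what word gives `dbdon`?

sushi

u(20)→b(1) and s(18)→d(3) fit y≡25x+21 (mod 26); the inverse of 25 mod 26 is 25. Treating letters as 0–25, the rule is x ↦ 25x + 21 (mod 26).
Decoding dbdon: d(3)→25·(3−21)≡18=s; b(1)→25·(1−21)≡20=u; d(3)→25·(3−21)≡18=s; o(14)→25·(14−21)≡7=h; n(13)→25·(13−21)≡8=i (all mod 26).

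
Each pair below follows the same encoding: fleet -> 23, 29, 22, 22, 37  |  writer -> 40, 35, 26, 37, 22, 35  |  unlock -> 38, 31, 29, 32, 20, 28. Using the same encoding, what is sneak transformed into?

36, 31, 22, 18, 28

Letters become their 1-based position plus 17 (so a→18, b→19, …).
For sneak: s=19→36, n=14→31, e=5→22, a=1→18, k=11→28.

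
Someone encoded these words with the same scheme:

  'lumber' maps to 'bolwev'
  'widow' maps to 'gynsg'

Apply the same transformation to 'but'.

The output letters match the input read backwards, each shifted +10: lumber reversed is rebmul. Two steps: reverse the string, then apply a Caesar shift of +10.
On but: reverse → tub; then shift: t+10=d, u+10=e, b+10=l.

del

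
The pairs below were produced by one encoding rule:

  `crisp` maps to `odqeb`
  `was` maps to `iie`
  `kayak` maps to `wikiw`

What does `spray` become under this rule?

Two shifts are in play — +8 for a/e/i/o/u, +12 for every other letter.
For spray: s(cons)+12=e, p(cons)+12=b, r(cons)+12=d, a(vowel)+8=i, y(cons)+12=k.

ebdik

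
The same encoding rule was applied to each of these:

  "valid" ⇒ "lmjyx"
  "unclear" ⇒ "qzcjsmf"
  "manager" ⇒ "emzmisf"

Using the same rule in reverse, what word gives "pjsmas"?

Treating letters as 0–25, the rule is x ↦ 21x + 12 (mod 26).
Reversing it on pjsmas: p(15)→5·(15−12)≡15=p; j(9)→5·(9−12)≡11=l; s(18)→5·(18−12)≡4=e; m(12)→5·(12−12)≡0=a; a(0)→5·(0−12)≡18=s; s(18)→5·(18−12)≡4=e (all mod 26).

please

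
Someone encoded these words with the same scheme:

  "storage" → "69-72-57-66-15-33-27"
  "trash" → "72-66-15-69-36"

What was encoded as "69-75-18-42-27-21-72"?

s(#19)→69 and t(#20)→72: differences scale by 3, so n = 3·pos + 12. The formula is n = 3×(alphabet index, a=1) + 12.
Undoing it on 69-75-18-42-27-21-72: 69→(69−12)÷3=19=s, 75→(75−12)÷3=21=u, 18→(18−12)÷3=2=b, 42→(42−12)÷3=10=j, 27→(27−12)÷3=5=e, 21→(21−12)÷3=3=c, 72→(72−12)÷3=20=t.

subject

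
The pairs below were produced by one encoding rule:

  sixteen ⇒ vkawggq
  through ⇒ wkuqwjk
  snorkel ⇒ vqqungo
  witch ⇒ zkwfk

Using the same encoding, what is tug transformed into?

The shift depends on letter class: consonant s→v is +3, but vowel i→k is +2. The rule splits by letter class: vowels +2, consonants +3.
For tug: t(cons)+3=w, u(vowel)+2=w, g(cons)+3=j.

wwj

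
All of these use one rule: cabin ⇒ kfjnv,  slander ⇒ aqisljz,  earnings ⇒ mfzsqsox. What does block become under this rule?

jqwhs

Shifts by position in cabin: pos 0: c→k (+8), pos 1: a→f (+5), pos 2: b→j (+8), pos 3: i→n (+5) — repeating every 2. The shifts repeat in a cycle of length 2: positions 0,1,… shift by +8, +5, then the pattern repeats.
On block: b+8=j, l+5=q, o+8=w, c+5=h, k+8=s.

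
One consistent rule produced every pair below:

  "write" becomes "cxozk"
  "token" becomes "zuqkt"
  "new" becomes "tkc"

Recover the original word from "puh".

job

Compare letters: w→c is +6, r→x is +6, i→o is +6 — a constant shift. It's a constant shift of +6 (ROT6).
Undoing it on puh: p−6=j, u−6=o, h−6=b.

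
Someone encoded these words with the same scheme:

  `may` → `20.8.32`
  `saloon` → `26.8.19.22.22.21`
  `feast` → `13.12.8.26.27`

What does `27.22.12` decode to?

The number is (letter's place in the alphabet, a=1) + 7.
Decoding 27.22.12: 27→(27−7)÷1=20=t, 22→(22−7)÷1=15=o, 12→(12−7)÷1=5=e.

toe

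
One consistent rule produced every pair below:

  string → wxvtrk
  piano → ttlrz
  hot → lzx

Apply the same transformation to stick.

The shift depends on letter class: consonant s→w is +4, but vowel i→t is +11. Two shifts are in play — +11 for a/e/i/o/u, +4 for every other letter.
On stick: s(cons)+4=w, t(cons)+4=x, i(vowel)+11=t, c(cons)+4=g, k(cons)+4=o.

wxtgo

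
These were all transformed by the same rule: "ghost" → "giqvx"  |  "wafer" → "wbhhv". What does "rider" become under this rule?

The shift increases by 1 at each position, starting from +0: 0, 1, 2, ….
Applying it to rider: r+0=r, i+1=j, d+2=f, e+3=h, r+4=v.

rjfhv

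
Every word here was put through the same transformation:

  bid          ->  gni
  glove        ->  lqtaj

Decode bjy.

wet

Each letter is shifted forward by 5 in the alphabet (a Caesar shift of +5).
Decoding bjy: b−5=w, j−5=e, y−5=t.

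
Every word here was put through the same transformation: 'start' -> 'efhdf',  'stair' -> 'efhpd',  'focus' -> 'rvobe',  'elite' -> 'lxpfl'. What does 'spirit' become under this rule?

The shift depends on letter class: consonant s→e is +12, but vowel a→h is +7. The rule splits by letter class: vowels +7, consonants +12.
For spirit: s(cons)+12=e, p(cons)+12=b, i(vowel)+7=p, r(cons)+12=d, i(vowel)+7=p, t(cons)+12=f.

ebpdpf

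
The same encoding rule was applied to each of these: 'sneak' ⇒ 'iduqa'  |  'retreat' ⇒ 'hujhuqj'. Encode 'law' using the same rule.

Compare letters: s→i is +16, n→d is +16, e→u is +16 — a constant shift. It's a constant shift of +16 (ROT16).
On law: l+16=b, a+16=q, w+16=m.

bqm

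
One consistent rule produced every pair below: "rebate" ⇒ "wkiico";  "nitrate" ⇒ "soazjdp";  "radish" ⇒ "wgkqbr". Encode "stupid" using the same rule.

xzbxrn

In rebate: r→w is +5, e→k is +6, b→i is +7, a→i is +8 — the shift increases by 1 each position. Each letter shifts forward by (position + 5), i.e. 5, 6, 7, … — the shift grows by one for each successive letter.
On stupid: s+5=x, t+6=z, u+7=b, p+8=x, i+9=r, d+10=n.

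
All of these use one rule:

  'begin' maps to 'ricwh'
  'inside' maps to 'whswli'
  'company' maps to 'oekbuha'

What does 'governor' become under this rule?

cejivhev

b(1)→r(17) and e(4)→i(8) fit y≡23x+20 (mod 26); the inverse of 23 mod 26 is 17. Each letter's alphabet position (a=0..z=25) is mapped through 23·x+20 mod 26 — an affine cipher.
Applying it to governor: g(6)→23·6+20≡2=c; o(14)→23·14+20≡4=e; v(21)→23·21+20≡9=j; e(4)→23·4+20≡8=i; r(17)→23·17+20≡21=v; n(13)→23·13+20≡7=h; o(14)→23·14+20≡4=e; r(17)→23·17+20≡21=v (all mod 26).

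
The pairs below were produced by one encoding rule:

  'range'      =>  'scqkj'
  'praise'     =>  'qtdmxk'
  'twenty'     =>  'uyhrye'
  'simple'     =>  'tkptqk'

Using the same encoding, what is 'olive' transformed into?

pnlzj

In range: r→s is +1, a→c is +2, n→q is +3, g→k is +4 — the shift increases by 1 each position. Each letter shifts forward by (position + 1), i.e. 1, 2, 3, … — the shift grows by one for each successive letter.
For olive: o+1=p, l+2=n, i+3=l, v+4=z, e+5=j.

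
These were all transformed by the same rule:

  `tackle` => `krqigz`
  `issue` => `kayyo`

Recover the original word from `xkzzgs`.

The output letters match the input read backwards, each shifted +6: tackle reversed is elkcat. The word is reversed, then every letter is shifted forward by 6.
Undoing it on xkzzgs: shift back: x−6=r, k−6=e, z−6=t, z−6=t, g−6=a, s−6=m → rettam; then reverse → matter.

matter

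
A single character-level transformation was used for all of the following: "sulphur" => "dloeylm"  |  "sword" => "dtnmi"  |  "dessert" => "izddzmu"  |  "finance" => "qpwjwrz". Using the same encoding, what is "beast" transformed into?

s(18)→d(3) and u(20)→l(11) fit y≡17x+9 (mod 26); the inverse of 17 mod 26 is 23. Each letter's alphabet position (a=0..z=25) is mapped through 17·x+9 mod 26 — an affine cipher.
For beast: b(1)→17·1+9≡0=a; e(4)→17·4+9≡25=z; a(0)→17·0+9≡9=j; s(18)→17·18+9≡3=d; t(19)→17·19+9≡20=u (all mod 26).

azjdu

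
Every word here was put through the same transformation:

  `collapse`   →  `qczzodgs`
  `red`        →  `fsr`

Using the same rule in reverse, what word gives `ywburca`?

kingdom

Compare letters: c→q is +14, o→c is +14, l→z is +14 — a constant shift. Every letter moves 14 places later in the alphabet, wrapping around z→a.
Reversing it on ywburca: y−14=k, w−14=i, b−14=n, u−14=g, r−14=d, c−14=o, a−14=m.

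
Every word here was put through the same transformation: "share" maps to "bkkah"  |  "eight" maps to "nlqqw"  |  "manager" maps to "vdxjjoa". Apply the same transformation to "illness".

rovwhcb

Shifts by position in share: pos 0: s→b (+9), pos 1: h→k (+3), pos 2: a→k (+10), pos 3: r→a (+9), pos 4: e→h (+3) — repeating every 3. The shifts repeat in a cycle of length 3: positions 0,1,… shift by +9, +3, +10, then the pattern repeats.
Applying it to illness: i+9=r, l+3=o, l+10=v, n+9=w, e+3=h, s+10=c, s+9=b.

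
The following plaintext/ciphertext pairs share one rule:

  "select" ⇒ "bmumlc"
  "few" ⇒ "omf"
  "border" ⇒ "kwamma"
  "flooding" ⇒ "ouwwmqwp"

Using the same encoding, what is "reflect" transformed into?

Two shifts are in play — +8 for a/e/i/o/u, +9 for every other letter.
Applying it to reflect: r(cons)+9=a, e(vowel)+8=m, f(cons)+9=o, l(cons)+9=u, e(vowel)+8=m, c(cons)+9=l, t(cons)+9=c.

amoumlc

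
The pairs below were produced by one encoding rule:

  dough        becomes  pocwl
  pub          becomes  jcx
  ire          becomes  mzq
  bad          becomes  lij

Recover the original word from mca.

The output letters match the input read backwards, each shifted +8: dough reversed is hguod. Two steps: reverse the string, then apply a Caesar shift of +8.
Undoing it on mca: shift back: m−8=e, c−8=u, a−8=s → eus; then reverse → sue.

sue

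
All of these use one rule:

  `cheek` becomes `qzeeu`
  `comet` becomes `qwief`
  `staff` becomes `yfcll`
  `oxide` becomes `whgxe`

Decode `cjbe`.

able

c(2)→q(16) and h(7)→z(25) fit y≡7x+2 (mod 26); the inverse of 7 mod 26 is 15. This is an affine cipher: with a=0,…,z=25, each position x becomes (7x+2) mod 26.
Reversing it on cjbe: c(2)→15·(2−2)≡0=a; j(9)→15·(9−2)≡1=b; b(1)→15·(1−2)≡11=l; e(4)→15·(4−2)≡4=e (all mod 26).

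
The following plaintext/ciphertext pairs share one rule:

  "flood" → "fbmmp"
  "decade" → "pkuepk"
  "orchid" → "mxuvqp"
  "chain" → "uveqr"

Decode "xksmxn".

resort

f(5)→f(5) and l(11)→b(1) fit y≡21x+4 (mod 26); the inverse of 21 mod 26 is 5. Each letter's alphabet position (a=0..z=25) is mapped through 21·x+4 mod 26 — an affine cipher.
Undoing it on xksmxn: x(23)→5·(23−4)≡17=r; k(10)→5·(10−4)≡4=e; s(18)→5·(18−4)≡18=s; m(12)→5·(12−4)≡14=o; x(23)→5·(23−4)≡17=r; n(13)→5·(13−4)≡19=t (all mod 26).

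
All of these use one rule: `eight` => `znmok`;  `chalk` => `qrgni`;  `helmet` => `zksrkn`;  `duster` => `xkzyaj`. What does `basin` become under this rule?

Read the word backwards and shift each letter +6.
Applying it to basin: reverse → nisab; then shift: n+6=t, i+6=o, s+6=y, a+6=g, b+6=h.

toygh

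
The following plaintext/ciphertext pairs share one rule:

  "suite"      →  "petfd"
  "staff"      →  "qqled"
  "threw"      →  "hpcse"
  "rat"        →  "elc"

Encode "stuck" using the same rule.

The output letters match the input read backwards, each shifted +11: suite reversed is etius. Two steps: reverse the string, then apply a Caesar shift of +11.
For stuck: reverse → kcuts; then shift: k+11=v, c+11=n, u+11=f, t+11=e, s+11=d.

vnfed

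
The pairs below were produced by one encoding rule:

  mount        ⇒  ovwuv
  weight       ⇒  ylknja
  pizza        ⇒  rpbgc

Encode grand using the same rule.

A repeating key of period 2 is used — shifts +2, +7 over and over.
Applying it to grand: g+2=i, r+7=y, a+2=c, n+7=u, d+2=f.

iycuf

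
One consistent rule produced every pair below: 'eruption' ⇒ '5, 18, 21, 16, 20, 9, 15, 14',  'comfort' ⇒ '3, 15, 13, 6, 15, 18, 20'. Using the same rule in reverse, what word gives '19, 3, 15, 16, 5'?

e is letter #5 and maps to 5: an offset of 0. Each letter is replaced by its alphabet position (a=1, b=2, …, z=26).
Decoding 19, 3, 15, 16, 5: 19=s, 3=c, 15=o, 16=p, 5=e.

scope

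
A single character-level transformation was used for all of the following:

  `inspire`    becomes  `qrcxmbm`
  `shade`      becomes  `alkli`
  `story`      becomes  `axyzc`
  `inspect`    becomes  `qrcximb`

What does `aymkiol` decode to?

A repeating key of period 3 is used — shifts +8, +4, +10 over and over.
Decoding aymkiol: a−8=s, y−4=u, m−10=c, k−8=c, i−4=e, o−10=e, l−8=d.

succeed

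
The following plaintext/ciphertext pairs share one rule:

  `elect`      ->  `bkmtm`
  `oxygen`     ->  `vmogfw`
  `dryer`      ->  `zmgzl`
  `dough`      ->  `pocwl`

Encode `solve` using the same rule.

mdtwa

Two steps: reverse the string, then apply a Caesar shift of +8.
Applying it to solve: reverse → evlos; then shift: e+8=m, v+8=d, l+8=t, o+8=w, s+8=a.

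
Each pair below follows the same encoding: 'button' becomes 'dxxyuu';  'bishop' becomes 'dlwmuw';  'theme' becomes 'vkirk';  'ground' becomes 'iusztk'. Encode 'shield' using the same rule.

ukmjrk

In button: b→d is +2, u→x is +3, t→x is +4, t→y is +5 — the shift increases by 1 each position. Each letter shifts forward by (position + 2), i.e. 2, 3, 4, … — the shift grows by one for each successive letter.
On shield: s+2=u, h+3=k, i+4=m, e+5=j, l+6=r, d+7=k.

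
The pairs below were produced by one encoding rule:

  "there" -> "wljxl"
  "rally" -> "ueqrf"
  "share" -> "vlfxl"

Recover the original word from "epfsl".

Letter i (0-indexed) is shifted by i+3, so successive shifts are 3, 4, 5, ….
Undoing it on epfsl: e−3=b, p−4=l, f−5=a, s−6=m, l−7=e.

blame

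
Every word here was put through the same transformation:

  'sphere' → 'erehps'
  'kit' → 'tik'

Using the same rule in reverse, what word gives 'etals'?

The output letters match the input read backwards: sphere reversed is erehps. The word is simply reversed.
Decoding etals: then reverse → slate.

slate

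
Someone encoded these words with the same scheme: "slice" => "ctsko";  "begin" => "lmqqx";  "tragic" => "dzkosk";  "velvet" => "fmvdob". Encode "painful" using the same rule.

Shifts by position in slice: pos 0: s→c (+10), pos 1: l→t (+8), pos 2: i→s (+10), pos 3: c→k (+8) — repeating every 2. It's a Vigenère-style cipher with numeric key [10,8]: position i shifts by key[i mod 2].
On painful: p+10=z, a+8=i, i+10=s, n+8=v, f+10=p, u+8=c, l+10=v.

zisvpcv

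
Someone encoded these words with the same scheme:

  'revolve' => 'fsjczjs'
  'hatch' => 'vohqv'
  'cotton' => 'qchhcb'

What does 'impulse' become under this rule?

It's a constant shift of +14 (ROT14).
Applying it to impulse: i+14=w, m+14=a, p+14=d, u+14=i, l+14=z, s+14=g, e+14=s.

wadizgs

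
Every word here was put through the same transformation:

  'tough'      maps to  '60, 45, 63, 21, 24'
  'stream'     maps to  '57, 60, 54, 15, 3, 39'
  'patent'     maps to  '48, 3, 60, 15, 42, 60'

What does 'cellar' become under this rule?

t(#20)→60 and o(#15)→45: differences scale by 3, so n = 3·pos + 0. With a=1..z=26, the number is 3·pos.
For cellar: c=3→9, e=5→15, l=12→36, l=12→36, a=1→3, r=18→54.

9, 15, 36, 36, 3, 54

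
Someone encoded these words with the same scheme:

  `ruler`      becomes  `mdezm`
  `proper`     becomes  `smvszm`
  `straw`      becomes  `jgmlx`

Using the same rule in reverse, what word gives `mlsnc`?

r(17)→m(12) and u(20)→d(3) fit y≡23x+11 (mod 26); the inverse of 23 mod 26 is 17. Treating letters as 0–25, the rule is x ↦ 23x + 11 (mod 26).
Decoding mlsnc: m(12)→17·(12−11)≡17=r; l(11)→17·(11−11)≡0=a; s(18)→17·(18−11)≡15=p; n(13)→17·(13−11)≡8=i; c(2)→17·(2−11)≡3=d (all mod 26).

rapid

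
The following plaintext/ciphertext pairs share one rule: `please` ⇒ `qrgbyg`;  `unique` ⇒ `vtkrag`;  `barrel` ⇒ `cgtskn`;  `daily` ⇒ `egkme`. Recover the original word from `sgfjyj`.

Shifts by position in please: pos 0: p→q (+1), pos 1: l→r (+6), pos 2: e→g (+2), pos 3: a→b (+1), pos 4: s→y (+6), pos 5: e→g (+2) — repeating every 3. The shifts repeat in a cycle of length 3: positions 0,1,… shift by +1, +6, +2, then the pattern repeats.
Decoding sgfjyj: s−1=r, g−6=a, f−2=d, j−1=i, y−6=s, j−2=h.

radish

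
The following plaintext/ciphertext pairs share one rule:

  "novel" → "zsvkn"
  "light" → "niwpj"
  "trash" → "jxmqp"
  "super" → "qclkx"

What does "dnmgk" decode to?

flame

n(13)→z(25) and o(14)→s(18) fit y≡19x+12 (mod 26); the inverse of 19 mod 26 is 11. This is an affine cipher: with a=0,…,z=25, each position x becomes (19x+12) mod 26.
Decoding dnmgk: d(3)→11·(3−12)≡5=f; n(13)→11·(13−12)≡11=l; m(12)→11·(12−12)≡0=a; g(6)→11·(6−12)≡12=m; k(10)→11·(10−12)≡4=e (all mod 26).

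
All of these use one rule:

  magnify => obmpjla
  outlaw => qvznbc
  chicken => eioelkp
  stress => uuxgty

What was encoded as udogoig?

science

A repeating key of period 3 is used — shifts +2, +1, +6 over and over.
Undoing it on udogoig: u−2=s, d−1=c, o−6=i, g−2=e, o−1=n, i−6=c, g−2=e.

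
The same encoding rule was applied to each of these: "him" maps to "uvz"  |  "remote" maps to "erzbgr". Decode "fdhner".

Compare letters: h→u is +13, i→v is +13, m→z is +13 — a constant shift. This is a Caesar cipher with shift 13.
Undoing it on fdhner: f−13=s, d−13=q, h−13=u, n−13=a, e−13=r, r−13=e.

square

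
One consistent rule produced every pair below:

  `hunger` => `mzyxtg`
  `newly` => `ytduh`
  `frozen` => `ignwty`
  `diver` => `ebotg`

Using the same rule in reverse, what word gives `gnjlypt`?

romance

h(7)→m(12) and u(20)→z(25) fit y≡15x+11 (mod 26); the inverse of 15 mod 26 is 7. This is an affine cipher: with a=0,…,z=25, each position x becomes (15x+11) mod 26.
Decoding gnjlypt: g(6)→7·(6−11)≡17=r; n(13)→7·(13−11)≡14=o; j(9)→7·(9−11)≡12=m; l(11)→7·(11−11)≡0=a; y(24)→7·(24−11)≡13=n; p(15)→7·(15−11)≡2=c; t(19)→7·(19−11)≡4=e (all mod 26).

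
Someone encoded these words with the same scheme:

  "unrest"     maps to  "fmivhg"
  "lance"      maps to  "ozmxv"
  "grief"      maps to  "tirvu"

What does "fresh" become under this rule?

Each pair mirrors across the alphabet (u↔f, n↔m, r↔i): positions sum to 25. Letters are reflected about the middle of the alphabet (position → 25−position): Atbash.
On fresh: f↔u, r↔i, e↔v, s↔h, h↔s.

uivhs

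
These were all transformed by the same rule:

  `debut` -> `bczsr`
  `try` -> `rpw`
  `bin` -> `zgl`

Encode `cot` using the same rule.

Compare letters: d→b is +24, e→c is +24, b→z is +24 — a constant shift. It's a constant shift of +24 (ROT24).
For cot: c+24=a, o+24=m, t+24=r.

amr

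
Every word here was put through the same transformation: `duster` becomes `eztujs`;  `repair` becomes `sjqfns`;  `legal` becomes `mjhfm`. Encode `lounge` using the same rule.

Vowels shift forward by 5 and consonants shift forward by 1.
Applying it to lounge: l(cons)+1=m, o(vowel)+5=t, u(vowel)+5=z, n(cons)+1=o, g(cons)+1=h, e(vowel)+5=j.

mtzohj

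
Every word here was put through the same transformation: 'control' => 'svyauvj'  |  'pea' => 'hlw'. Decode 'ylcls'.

Read the word backwards and shift each letter +7.
Undoing it on ylcls: shift back: y−7=r, l−7=e, c−7=v, l−7=e, s−7=l → revel; then reverse → lever.

lever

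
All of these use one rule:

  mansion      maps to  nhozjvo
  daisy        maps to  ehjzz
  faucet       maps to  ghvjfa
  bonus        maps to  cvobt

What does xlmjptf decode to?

welcome

Shifts by position in mansion: pos 0: m→n (+1), pos 1: a→h (+7), pos 2: n→o (+1), pos 3: s→z (+7) — repeating every 2. A repeating key of period 2 is used — shifts +1, +7 over and over.
Decoding xlmjptf: x−1=w, l−7=e, m−1=l, j−7=c, p−1=o, t−7=m, f−1=e.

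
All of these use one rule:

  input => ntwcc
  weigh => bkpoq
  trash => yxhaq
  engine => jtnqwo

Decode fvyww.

Each letter shifts forward by (position + 5), i.e. 5, 6, 7, … — the shift grows by one for each successive letter.
Reversing it on fvyww: f−5=a, v−6=p, y−7=r, w−8=o, w−9=n.

apron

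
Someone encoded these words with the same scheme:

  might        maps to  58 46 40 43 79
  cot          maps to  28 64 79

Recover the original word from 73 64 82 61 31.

round

m(#13)→58 and i(#9)→46: differences scale by 3, so n = 3·pos + 19. Each letter becomes 3×(its alphabet position, a=1..z=26) + 19.
Reversing it on 73 64 82 61 31: 73→(73−19)÷3=18=r, 64→(64−19)÷3=15=o, 82→(82−19)÷3=21=u, 61→(61−19)÷3=14=n, 31→(31−19)÷3=4=d.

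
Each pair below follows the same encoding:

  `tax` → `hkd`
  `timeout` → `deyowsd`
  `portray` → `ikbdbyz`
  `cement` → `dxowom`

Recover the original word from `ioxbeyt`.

journey

The output letters match the input read backwards, each shifted +10: tax reversed is xat. Two steps: reverse the string, then apply a Caesar shift of +10.
Undoing it on ioxbeyt: shift back: i−10=y, o−10=e, x−10=n, b−10=r, e−10=u, y−10=o, t−10=j → yenruoj; then reverse → journey.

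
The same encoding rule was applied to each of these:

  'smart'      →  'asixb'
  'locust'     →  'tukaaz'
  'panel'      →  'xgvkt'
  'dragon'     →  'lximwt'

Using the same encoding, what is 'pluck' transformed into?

xrcis

Shifts by position in smart: pos 0: s→a (+8), pos 1: m→s (+6), pos 2: a→i (+8), pos 3: r→x (+6) — repeating every 2. A repeating key of period 2 is used — shifts +8, +6 over and over.
Applying it to pluck: p+8=x, l+6=r, u+8=c, c+6=i, k+8=s.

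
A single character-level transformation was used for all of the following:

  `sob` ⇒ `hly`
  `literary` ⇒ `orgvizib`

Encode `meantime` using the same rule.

nvzmgrnv

Each pair mirrors across the alphabet (s↔h, o↔l, b↔y): positions sum to 25. This is the alphabet-reversal cipher (Atbash): a becomes z, b becomes y, etc.
For meantime: m↔n, e↔v, a↔z, n↔m, t↔g, i↔r, m↔n, e↔v.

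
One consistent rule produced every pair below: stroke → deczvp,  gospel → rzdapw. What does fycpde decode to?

unrest

Compare letters: s→d is +11, t→e is +11, r→c is +11 — a constant shift. Each letter is shifted forward by 11 in the alphabet (a Caesar shift of +11).
Reversing it on fycpde: f−11=u, y−11=n, c−11=r, p−11=e, d−11=s, e−11=t.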